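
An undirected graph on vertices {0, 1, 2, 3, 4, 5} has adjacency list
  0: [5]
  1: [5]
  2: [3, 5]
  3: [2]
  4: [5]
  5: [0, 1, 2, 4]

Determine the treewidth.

1

A width-1 tree decomposition is:
Bags: B1 = {2, 5}  B2 = {4, 5}  B3 = {2, 3}  B4 = {1, 5}  B5 = {0, 5}
Tree: B1–B2, B1–B3, B2–B4, B1–B5
The largest bag has 2 vertices, giving width 1; this decomposition certifies tw(G) ≤ 1. Any graph with an edge has treewidth ≥ 1, and G has the edge 2–5. Therefore the treewidth is 1.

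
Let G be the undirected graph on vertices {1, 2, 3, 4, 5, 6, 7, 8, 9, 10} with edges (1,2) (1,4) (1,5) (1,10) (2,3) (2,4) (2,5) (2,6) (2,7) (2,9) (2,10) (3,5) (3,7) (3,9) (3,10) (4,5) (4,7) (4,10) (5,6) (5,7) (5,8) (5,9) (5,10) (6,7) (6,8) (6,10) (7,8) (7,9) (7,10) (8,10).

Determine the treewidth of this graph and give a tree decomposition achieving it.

Every bag has size at most 5, so the width is 5 − 1 = 4 and tw(G) ≤ 4. Conversely, {5, 6, 7, 8, 10} is a clique of size 5, and the vertices of any clique must share a bag in every tree decomposition; so some bag has ≥ 5 vertices and tw(G) ≥ 4. Therefore the treewidth is 4.

Treewidth 4.
One such decomposition:
Bags: B1 = {2, 5, 6, 7, 10}  B2 = {2, 3, 5, 7, 10}  B3 = {5, 6, 7, 8, 10}  B4 = {2, 4, 5, 7, 10}  B5 = {1, 2, 4, 5, 10}  B6 = {2, 3, 5, 7, 9}
Tree: B1–B2, B1–B3, B1–B4, B4–B5, B2–B6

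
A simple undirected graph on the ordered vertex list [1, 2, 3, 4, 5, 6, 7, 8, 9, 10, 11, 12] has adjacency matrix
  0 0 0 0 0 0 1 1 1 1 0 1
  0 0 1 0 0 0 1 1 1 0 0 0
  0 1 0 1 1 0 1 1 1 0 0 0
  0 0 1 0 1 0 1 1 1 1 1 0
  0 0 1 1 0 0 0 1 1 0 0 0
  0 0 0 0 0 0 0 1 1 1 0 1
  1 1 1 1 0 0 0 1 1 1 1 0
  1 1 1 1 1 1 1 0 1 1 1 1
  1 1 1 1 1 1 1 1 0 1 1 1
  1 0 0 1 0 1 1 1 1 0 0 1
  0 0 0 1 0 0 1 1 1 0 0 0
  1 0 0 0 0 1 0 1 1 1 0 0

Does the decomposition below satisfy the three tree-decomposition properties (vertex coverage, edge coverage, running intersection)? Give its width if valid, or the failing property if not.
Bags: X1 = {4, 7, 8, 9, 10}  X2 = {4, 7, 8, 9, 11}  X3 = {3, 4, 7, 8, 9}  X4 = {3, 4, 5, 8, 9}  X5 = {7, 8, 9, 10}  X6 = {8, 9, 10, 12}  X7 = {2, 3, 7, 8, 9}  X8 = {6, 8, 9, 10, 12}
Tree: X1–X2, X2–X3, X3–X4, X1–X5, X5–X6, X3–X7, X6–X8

No — vertex 1 appears in no bag.

A tree decomposition must satisfy three properties: every vertex lies in some bag; for every edge, both endpoints lie together in some bag; and for every vertex, the bags containing it form a connected subtree. Here vertex 1 appears in no bag, so the decomposition is invalid.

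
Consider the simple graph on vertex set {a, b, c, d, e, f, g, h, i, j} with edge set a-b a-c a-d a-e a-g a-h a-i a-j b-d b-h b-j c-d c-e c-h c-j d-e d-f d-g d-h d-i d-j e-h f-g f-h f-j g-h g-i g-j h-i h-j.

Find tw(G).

A width-4 tree decomposition is:
Bags: B1 = {a, d, g, h, j}  B2 = {a, c, d, h, j}  B3 = {a, c, d, e, h}  B4 = {d, f, g, h, j}  B5 = {a, b, d, h, j}  B6 = {a, d, g, h, i}
Tree: B1–B2, B2–B3, B1–B4, B1–B5, B1–B6
Each bag holds 5 vertices, so the decomposition has width 4, which upper-bounds the treewidth. On the other hand G contains the 5-clique {a, d, g, h, j}. A clique must lie in a single bag of any decomposition, so no decomposition can have width below 4. Hence tw(G) = 4 exactly.

4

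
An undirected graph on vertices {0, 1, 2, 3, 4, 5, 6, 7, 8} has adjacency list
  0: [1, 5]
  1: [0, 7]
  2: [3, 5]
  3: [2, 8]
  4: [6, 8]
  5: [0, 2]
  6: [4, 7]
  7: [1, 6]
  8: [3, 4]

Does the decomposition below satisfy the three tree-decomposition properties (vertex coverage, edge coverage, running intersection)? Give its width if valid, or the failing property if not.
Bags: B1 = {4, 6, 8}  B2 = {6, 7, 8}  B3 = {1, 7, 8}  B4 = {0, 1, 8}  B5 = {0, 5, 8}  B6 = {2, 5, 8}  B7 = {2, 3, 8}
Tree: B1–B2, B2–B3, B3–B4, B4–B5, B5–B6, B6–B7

Yes; width 2.

Checking the three conditions: (i) the bags cover all of {0, 1, 2, 3, 4, 5, 6, 7, 8}; (ii) for each edge, some bag contains both endpoints; (iii) the bags containing any fixed vertex form a subtree. All hold, so the decomposition is valid with width 3 − 1 = 2.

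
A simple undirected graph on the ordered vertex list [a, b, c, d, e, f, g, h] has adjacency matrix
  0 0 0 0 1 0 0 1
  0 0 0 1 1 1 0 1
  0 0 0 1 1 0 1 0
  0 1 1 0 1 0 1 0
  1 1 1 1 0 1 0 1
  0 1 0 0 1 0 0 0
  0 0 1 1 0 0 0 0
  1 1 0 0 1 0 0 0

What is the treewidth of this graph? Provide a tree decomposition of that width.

Treewidth 2.
One such decomposition:
Bags: B1 = {b, e, h}  B2 = {b, d, e}  B3 = {c, d, e}  B4 = {c, d, g}  B5 = {a, e, h}  B6 = {b, e, f}
Tree: B1–B2, B2–B3, B3–B4, B1–B5, B2–B6

Each bag holds 3 vertices, so the decomposition has width 2, which upper-bounds the treewidth. Conversely, {c, d, g} is a clique of size 3, and the vertices of any clique must share a bag in every tree decomposition; so some bag has ≥ 3 vertices and tw(G) ≥ 2. Hence tw(G) = 2 exactly.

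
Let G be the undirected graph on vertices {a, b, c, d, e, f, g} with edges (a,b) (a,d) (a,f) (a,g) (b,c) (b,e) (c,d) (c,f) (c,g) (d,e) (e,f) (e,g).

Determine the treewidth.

3

A width-3 tree decomposition is:
Bags: B1 = {a, b, c, e}  B2 = {a, c, e, g}  B3 = {a, c, e, f}  B4 = {a, c, d, e}
Tree: B1–B2, B2–B3, B3–B4
The largest bag has 4 vertices, giving width 3; this decomposition certifies tw(G) ≤ 3. For the lower bound: the 4 vertex sets {a,b}, {c,g}, {e}, {f} are disjoint, each induces a connected subgraph, and every pair is joined by at least one edge of G. Contracting each set to a single vertex therefore yields K_{4} as a minor, and since treewidth is minor-monotone, tw(G) ≥ tw(K_{4}) = 3. Hence tw(G) = 3 exactly.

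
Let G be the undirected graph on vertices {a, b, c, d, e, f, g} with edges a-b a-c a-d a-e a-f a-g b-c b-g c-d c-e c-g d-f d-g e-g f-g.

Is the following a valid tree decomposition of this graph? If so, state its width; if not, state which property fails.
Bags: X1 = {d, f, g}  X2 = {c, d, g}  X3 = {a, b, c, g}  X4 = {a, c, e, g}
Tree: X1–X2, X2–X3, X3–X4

No — edge (a,d) lies in no bag.

A tree decomposition must satisfy three properties: every vertex lies in some bag; for every edge, both endpoints lie together in some bag; and for every vertex, the bags containing it form a connected subtree. Here edge (a,d) lies in no bag, so the decomposition is invalid.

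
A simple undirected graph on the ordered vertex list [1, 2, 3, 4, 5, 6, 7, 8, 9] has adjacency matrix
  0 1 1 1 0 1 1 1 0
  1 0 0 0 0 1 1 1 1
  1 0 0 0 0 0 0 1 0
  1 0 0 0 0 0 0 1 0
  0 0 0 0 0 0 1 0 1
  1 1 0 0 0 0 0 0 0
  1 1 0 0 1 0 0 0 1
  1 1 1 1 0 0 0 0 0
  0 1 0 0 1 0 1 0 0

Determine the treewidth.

2

A width-2 tree decomposition is:
Bags: B1 = {2, 7, 9}  B2 = {1, 2, 7}  B3 = {1, 2, 8}  B4 = {1, 4, 8}  B5 = {1, 2, 6}  B6 = {1, 3, 8}  B7 = {5, 7, 9}
Tree: B1–B2, B2–B3, B3–B4, B2–B5, B4–B6, B1–B7
Every bag has size at most 3, so the width is 3 − 1 = 2 and tw(G) ≤ 2. For the lower bound, the 3 vertices {1, 2, 8} are pairwise adjacent, and any tree decomposition puts a clique entirely inside one bag — forcing width ≥ 2. Hence tw(G) = 2 exactly.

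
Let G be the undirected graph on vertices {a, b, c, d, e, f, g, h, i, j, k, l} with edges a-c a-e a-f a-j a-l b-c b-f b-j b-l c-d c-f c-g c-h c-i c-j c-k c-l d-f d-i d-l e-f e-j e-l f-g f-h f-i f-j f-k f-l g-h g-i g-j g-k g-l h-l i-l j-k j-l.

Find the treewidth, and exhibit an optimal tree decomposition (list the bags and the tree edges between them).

The largest bag has 5 vertices, giving width 4; this decomposition certifies tw(G) ≤ 4. Conversely, {a, e, f, j, l} is a clique of size 5, and the vertices of any clique must share a bag in every tree decomposition; so some bag has ≥ 5 vertices and tw(G) ≥ 4. Therefore the treewidth is 4.

Treewidth 4.
Bags: B1 = {c, f, g, j, l}  B2 = {c, f, g, h, l}  B3 = {c, f, g, i, l}  B4 = {c, d, f, i, l}  B5 = {b, c, f, j, l}  B6 = {a, c, f, j, l}  B7 = {c, f, g, j, k}  B8 = {a, e, f, j, l}
Tree: B1–B2, B2–B3, B3–B4, B1–B5, B1–B6, B1–B7, B6–B8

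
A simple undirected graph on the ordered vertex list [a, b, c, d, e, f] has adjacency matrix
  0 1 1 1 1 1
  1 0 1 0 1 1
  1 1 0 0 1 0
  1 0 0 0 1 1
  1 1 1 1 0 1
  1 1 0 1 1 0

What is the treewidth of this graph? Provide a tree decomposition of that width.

Each bag holds 4 vertices, so the decomposition has width 3, which upper-bounds the treewidth. Conversely, {a, b, c, e} is a clique of size 4, and the vertices of any clique must share a bag in every tree decomposition; so some bag has ≥ 4 vertices and tw(G) ≥ 3. Therefore the treewidth is 3.

Treewidth 3.
One such decomposition:
Bags: B1 = {a, b, c, e}  B2 = {a, b, e, f}  B3 = {a, d, e, f}
Tree: B1–B2, B2–B3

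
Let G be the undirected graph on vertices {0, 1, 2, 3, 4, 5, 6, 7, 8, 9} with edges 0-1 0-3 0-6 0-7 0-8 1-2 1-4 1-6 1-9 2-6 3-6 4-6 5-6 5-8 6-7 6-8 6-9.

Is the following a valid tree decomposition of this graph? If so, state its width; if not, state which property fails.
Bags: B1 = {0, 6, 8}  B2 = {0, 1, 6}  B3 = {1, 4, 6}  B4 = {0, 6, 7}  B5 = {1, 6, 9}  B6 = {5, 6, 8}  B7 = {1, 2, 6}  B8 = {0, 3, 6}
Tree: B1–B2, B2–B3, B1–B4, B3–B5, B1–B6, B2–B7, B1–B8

Yes; width 2.

Every vertex of G appears in some bag (union = {0, 1, 2, 3, 4, 5, 6, 7, 8, 9}); every edge is covered by a bag; and for each vertex v the set of bags containing v is connected in the bag tree. The decomposition is therefore valid. The largest bag has 3 vertices, so the width is 2.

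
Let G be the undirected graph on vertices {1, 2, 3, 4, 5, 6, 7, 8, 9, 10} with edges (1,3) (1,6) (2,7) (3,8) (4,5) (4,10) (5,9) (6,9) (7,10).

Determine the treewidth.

A width-1 tree decomposition is:
Bags: B1 = {2, 7}  B2 = {7, 10}  B3 = {4, 10}  B4 = {4, 5}  B5 = {5, 9}  B6 = {6, 9}  B7 = {1, 6}  B8 = {1, 3}  B9 = {3, 8}
Tree: B1–B2, B2–B3, B3–B4, B4–B5, B5–B6, B6–B7, B7–B8, B8–B9
Each bag holds 2 vertices, so the decomposition has width 1, which upper-bounds the treewidth. G has an edge, so its treewidth is at least 1. Combining the bounds, tw(G) = 1.

1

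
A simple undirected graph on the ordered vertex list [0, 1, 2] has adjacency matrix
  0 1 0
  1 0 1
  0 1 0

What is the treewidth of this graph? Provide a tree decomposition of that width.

Treewidth 1.
Bags: B1 = {1, 2}  B2 = {0, 1}
Tree: B1–B2

Each bag holds 2 vertices, so the decomposition has width 1, which upper-bounds the treewidth. Since G has at least one edge (e.g. 2–1), it is not an edgeless graph, so tw(G) ≥ 1. The upper and lower bounds meet at 1, so that is the treewidth.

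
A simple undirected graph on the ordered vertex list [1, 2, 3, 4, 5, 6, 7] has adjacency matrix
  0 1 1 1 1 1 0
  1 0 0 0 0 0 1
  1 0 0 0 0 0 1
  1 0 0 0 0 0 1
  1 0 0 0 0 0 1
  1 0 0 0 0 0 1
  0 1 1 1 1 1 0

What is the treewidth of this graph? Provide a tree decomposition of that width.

Treewidth 2.
One such decomposition:
Bags: B1 = {1, 6, 7}  B2 = {1, 5, 7}  B3 = {1, 2, 7}  B4 = {1, 3, 7}  B5 = {1, 4, 7}
Tree: B1–B2, B2–B3, B3–B4, B4–B5

Each bag holds 3 vertices, so the decomposition has width 2, which upper-bounds the treewidth. For the lower bound, G contains the cycle 7–6–1–5–7, so G is not a forest; only forests have treewidth ≤ 1, hence tw(G) ≥ 2. The upper and lower bounds meet at 2, so that is the treewidth.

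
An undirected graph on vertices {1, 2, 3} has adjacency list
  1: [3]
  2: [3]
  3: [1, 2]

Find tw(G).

A width-1 tree decomposition is:
Bags: B1 = {1, 3}  B2 = {2, 3}
Tree: B1–B2
Each bag holds 2 vertices, so the decomposition has width 1, which upper-bounds the treewidth. Any graph with an edge has treewidth ≥ 1, and G has the edge 3–1. Therefore the treewidth is 1.

1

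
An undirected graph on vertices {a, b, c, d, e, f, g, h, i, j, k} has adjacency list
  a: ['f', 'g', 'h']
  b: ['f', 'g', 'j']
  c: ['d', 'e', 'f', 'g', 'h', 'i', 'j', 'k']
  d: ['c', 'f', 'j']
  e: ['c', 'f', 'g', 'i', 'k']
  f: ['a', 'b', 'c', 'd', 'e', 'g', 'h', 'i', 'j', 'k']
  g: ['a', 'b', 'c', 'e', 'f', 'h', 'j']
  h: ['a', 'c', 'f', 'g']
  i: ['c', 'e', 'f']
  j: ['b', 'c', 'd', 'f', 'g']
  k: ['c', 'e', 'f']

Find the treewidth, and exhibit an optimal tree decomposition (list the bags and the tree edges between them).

The largest bag has 4 vertices, giving width 3; this decomposition certifies tw(G) ≤ 3. On the other hand G contains the 4-clique {c, d, f, j}. A clique must lie in a single bag of any decomposition, so no decomposition can have width below 3. Therefore the treewidth is 3.

Treewidth 3.
Bags: B1 = {c, d, f, j}  B2 = {c, f, g, j}  B3 = {c, f, g, h}  B4 = {c, e, f, g}  B5 = {c, e, f, i}  B6 = {c, e, f, k}  B7 = {a, f, g, h}  B8 = {b, f, g, j}
Tree: B1–B2, B2–B3, B3–B4, B4–B5, B4–B6, B3–B7, B2–B8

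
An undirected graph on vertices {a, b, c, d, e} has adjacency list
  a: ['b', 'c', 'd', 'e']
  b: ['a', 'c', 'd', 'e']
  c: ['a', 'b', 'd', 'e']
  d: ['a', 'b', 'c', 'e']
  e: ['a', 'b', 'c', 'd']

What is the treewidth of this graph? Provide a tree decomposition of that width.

With just one bag of size 5, the width is 5 − 1 = 4, so tw(G) ≤ 4. On the other hand G contains the 5-clique {a, b, c, d, e}. A clique must lie in a single bag of any decomposition, so no decomposition can have width below 4. The upper and lower bounds meet at 4, so that is the treewidth.

Treewidth 4.
Bags: B1 = {a, b, c, d, e}
Tree: (single bag)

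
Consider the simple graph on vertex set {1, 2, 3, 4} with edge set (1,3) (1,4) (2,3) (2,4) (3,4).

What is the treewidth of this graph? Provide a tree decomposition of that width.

Every bag has size at most 3, so the width is 3 − 1 = 2 and tw(G) ≤ 2. On the other hand G contains the 3-clique {1, 3, 4}. A clique must lie in a single bag of any decomposition, so no decomposition can have width below 2. Combining the bounds, tw(G) = 2.

Treewidth 2.
One optimal decomposition is:
Bags: B1 = {2, 3, 4}  B2 = {1, 3, 4}
Tree: B1–B2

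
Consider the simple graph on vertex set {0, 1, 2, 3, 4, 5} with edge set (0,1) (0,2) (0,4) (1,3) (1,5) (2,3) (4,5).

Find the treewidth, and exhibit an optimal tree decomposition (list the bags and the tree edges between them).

The largest bag has 3 vertices, giving width 2; this decomposition certifies tw(G) ≤ 2. Since 5–4–0–1–5 is a cycle in G, G is not acyclic. Forests are exactly the graphs of treewidth ≤ 1, so tw(G) ≥ 2. The upper and lower bounds meet at 2, so that is the treewidth.

Treewidth 2.
One optimal decomposition is:
Bags: B1 = {1, 4, 5}  B2 = {0, 1, 4}  B3 = {0, 1, 3}  B4 = {0, 2, 3}
Tree: B1–B2, B2–B3, B3–B4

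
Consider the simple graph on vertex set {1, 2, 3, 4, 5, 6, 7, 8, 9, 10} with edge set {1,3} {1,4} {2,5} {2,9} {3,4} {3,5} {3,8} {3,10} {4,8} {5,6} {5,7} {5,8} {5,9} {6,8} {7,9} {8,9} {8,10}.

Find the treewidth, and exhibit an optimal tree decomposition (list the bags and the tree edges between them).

Each bag holds 3 vertices, so the decomposition has width 2, which upper-bounds the treewidth. On the other hand G contains the 3-clique {1, 3, 4}. A clique must lie in a single bag of any decomposition, so no decomposition can have width below 2. Hence tw(G) = 2 exactly.

Treewidth 2.
Bags: B1 = {3, 8, 10}  B2 = {3, 4, 8}  B3 = {3, 5, 8}  B4 = {1, 3, 4}  B5 = {5, 8, 9}  B6 = {5, 6, 8}  B7 = {2, 5, 9}  B8 = {5, 7, 9}
Tree: B1–B2, B1–B3, B2–B4, B3–B5, B5–B6, B5–B7, B5–B8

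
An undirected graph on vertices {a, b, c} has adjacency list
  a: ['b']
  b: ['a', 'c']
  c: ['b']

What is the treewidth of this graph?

A width-1 tree decomposition is:
Bags: B1 = {a, b}  B2 = {b, c}
Tree: B1–B2
Every bag has size at most 2, so the width is 2 − 1 = 1 and tw(G) ≤ 1. Any graph with an edge has treewidth ≥ 1, and G has the edge b–a. Hence tw(G) = 1 exactly.

1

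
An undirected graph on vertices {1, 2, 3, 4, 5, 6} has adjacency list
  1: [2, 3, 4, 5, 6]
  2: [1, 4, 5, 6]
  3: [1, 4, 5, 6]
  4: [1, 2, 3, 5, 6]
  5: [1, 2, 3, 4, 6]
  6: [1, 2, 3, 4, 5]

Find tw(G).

A width-4 tree decomposition is:
Bags: B1 = {1, 2, 4, 5, 6}  B2 = {1, 3, 4, 5, 6}
Tree: B1–B2
The largest bag has 5 vertices, giving width 4; this decomposition certifies tw(G) ≤ 4. On the other hand G contains the 5-clique {1, 2, 4, 5, 6}. A clique must lie in a single bag of any decomposition, so no decomposition can have width below 4. Therefore the treewidth is 4.

4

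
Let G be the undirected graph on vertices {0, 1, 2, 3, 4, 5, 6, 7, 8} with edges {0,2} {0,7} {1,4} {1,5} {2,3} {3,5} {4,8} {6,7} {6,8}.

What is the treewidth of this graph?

2

A width-2 tree decomposition is:
Bags: B1 = {2, 3, 5}  B2 = {1, 2, 5}  B3 = {1, 2, 4}  B4 = {2, 4, 8}  B5 = {2, 6, 8}  B6 = {2, 6, 7}  B7 = {0, 2, 7}
Tree: B1–B2, B2–B3, B3–B4, B4–B5, B5–B6, B6–B7
Each bag holds 3 vertices, so the decomposition has width 2, which upper-bounds the treewidth. The edges 2–3–5–1–4–8–6–7–0–2 form a cycle, so G is not a tree and its treewidth is at least 2. Therefore the treewidth is 2.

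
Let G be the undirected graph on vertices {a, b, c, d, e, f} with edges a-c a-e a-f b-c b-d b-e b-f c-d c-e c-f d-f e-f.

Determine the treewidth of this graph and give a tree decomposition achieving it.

Every bag has size at most 4, so the width is 4 − 1 = 3 and tw(G) ≤ 3. Conversely, {b, c, d, f} is a clique of size 4, and the vertices of any clique must share a bag in every tree decomposition; so some bag has ≥ 4 vertices and tw(G) ≥ 3. Therefore the treewidth is 3.

Treewidth 3.
One optimal decomposition is:
Bags: B1 = {a, c, e, f}  B2 = {b, c, e, f}  B3 = {b, c, d, f}
Tree: B1–B2, B2–B3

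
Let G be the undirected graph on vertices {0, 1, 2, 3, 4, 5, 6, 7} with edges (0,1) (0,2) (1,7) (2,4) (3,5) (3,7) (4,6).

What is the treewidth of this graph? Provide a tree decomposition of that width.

Treewidth 1.
One such decomposition:
Bags: B1 = {3, 5}  B2 = {3, 7}  B3 = {1, 7}  B4 = {0, 1}  B5 = {0, 2}  B6 = {2, 4}  B7 = {4, 6}
Tree: B1–B2, B2–B3, B3–B4, B4–B5, B5–B6, B6–B7

The largest bag has 2 vertices, giving width 1; this decomposition certifies tw(G) ≤ 1. Since G has at least one edge (e.g. 5–3), it is not an edgeless graph, so tw(G) ≥ 1. Hence tw(G) = 1 exactly.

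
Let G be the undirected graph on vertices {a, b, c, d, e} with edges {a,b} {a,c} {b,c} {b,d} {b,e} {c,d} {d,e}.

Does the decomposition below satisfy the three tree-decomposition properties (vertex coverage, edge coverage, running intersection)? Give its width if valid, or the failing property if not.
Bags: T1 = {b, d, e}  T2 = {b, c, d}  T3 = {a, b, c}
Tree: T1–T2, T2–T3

Yes; width 2.

Every vertex of G appears in some bag (union = {a, b, c, d, e}); every edge is covered by a bag; and for each vertex v the set of bags containing v is connected in the bag tree. The decomposition is therefore valid. The largest bag has 3 vertices, so the width is 2.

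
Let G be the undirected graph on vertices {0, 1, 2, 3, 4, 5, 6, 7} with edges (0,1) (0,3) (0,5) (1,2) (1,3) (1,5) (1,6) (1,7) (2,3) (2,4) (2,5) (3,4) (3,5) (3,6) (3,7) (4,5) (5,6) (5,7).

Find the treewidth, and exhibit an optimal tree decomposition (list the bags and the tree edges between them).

Treewidth 3.
One such decomposition:
Bags: B1 = {1, 2, 3, 5}  B2 = {0, 1, 3, 5}  B3 = {1, 3, 5, 7}  B4 = {2, 3, 4, 5}  B5 = {1, 3, 5, 6}
Tree: B1–B2, B1–B3, B1–B4, B2–B5

Every bag has size at most 4, so the width is 4 − 1 = 3 and tw(G) ≤ 3. For the lower bound, the 4 vertices {0, 1, 3, 5} are pairwise adjacent, and any tree decomposition puts a clique entirely inside one bag — forcing width ≥ 3. The upper and lower bounds meet at 3, so that is the treewidth.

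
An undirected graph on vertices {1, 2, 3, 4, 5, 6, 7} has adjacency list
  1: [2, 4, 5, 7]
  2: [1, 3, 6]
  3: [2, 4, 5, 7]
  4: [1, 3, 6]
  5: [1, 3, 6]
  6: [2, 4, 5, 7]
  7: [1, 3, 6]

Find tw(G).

3

A width-3 tree decomposition is:
Bags: B1 = {1, 2, 3, 6}  B2 = {1, 3, 5, 6}  B3 = {1, 3, 4, 6}  B4 = {1, 3, 6, 7}
Tree: B1–B2, B2–B3, B3–B4
The largest bag has 4 vertices, giving width 3; this decomposition certifies tw(G) ≤ 3. For the lower bound: the 4 vertex sets {2,3}, {5,6}, {1}, {4} are disjoint, each induces a connected subgraph, and every pair is joined by at least one edge of G. Contracting each set to a single vertex therefore yields K_{4} as a minor, and since treewidth is minor-monotone, tw(G) ≥ tw(K_{4}) = 3. Hence tw(G) = 3 exactly.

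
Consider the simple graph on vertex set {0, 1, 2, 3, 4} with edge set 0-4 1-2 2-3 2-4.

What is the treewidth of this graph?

A width-1 tree decomposition is:
Bags: B1 = {2, 4}  B2 = {1, 2}  B3 = {2, 3}  B4 = {0, 4}
Tree: B1–B2, B2–B3, B1–B4
The largest bag has 2 vertices, giving width 1; this decomposition certifies tw(G) ≤ 1. Since G has at least one edge (e.g. 4–2), it is not an edgeless graph, so tw(G) ≥ 1. The upper and lower bounds meet at 1, so that is the treewidth.

1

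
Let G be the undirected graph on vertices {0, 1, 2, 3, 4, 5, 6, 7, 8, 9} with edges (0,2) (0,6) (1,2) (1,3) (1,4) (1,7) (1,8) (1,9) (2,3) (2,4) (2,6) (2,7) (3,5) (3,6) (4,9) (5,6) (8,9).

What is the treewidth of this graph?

2

A width-2 tree decomposition is:
Bags: B1 = {2, 3, 6}  B2 = {3, 5, 6}  B3 = {1, 2, 3}  B4 = {1, 2, 4}  B5 = {1, 4, 9}  B6 = {0, 2, 6}  B7 = {1, 8, 9}  B8 = {1, 2, 7}
Tree: B1–B2, B1–B3, B3–B4, B4–B5, B1–B6, B5–B7, B4–B8
Each bag holds 3 vertices, so the decomposition has width 2, which upper-bounds the treewidth. On the other hand G contains the 3-clique {0, 2, 6}. A clique must lie in a single bag of any decomposition, so no decomposition can have width below 2. Therefore the treewidth is 2.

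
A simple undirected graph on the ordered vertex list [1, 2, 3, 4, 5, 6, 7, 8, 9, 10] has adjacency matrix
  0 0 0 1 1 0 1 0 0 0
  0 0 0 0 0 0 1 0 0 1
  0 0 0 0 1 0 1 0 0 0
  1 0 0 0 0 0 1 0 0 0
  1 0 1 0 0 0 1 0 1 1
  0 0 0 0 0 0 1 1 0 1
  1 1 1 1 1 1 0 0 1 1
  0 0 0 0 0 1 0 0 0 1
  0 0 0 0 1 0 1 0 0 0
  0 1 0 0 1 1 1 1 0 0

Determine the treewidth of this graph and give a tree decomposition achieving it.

Treewidth 2.
One such decomposition:
Bags: B1 = {6, 7, 10}  B2 = {5, 7, 10}  B3 = {5, 7, 9}  B4 = {1, 5, 7}  B5 = {2, 7, 10}  B6 = {6, 8, 10}  B7 = {1, 4, 7}  B8 = {3, 5, 7}
Tree: B1–B2, B2–B3, B2–B4, B1–B5, B1–B6, B4–B7, B2–B8

Every bag has size at most 3, so the width is 3 − 1 = 2 and tw(G) ≤ 2. Conversely, {6, 8, 10} is a clique of size 3, and the vertices of any clique must share a bag in every tree decomposition; so some bag has ≥ 3 vertices and tw(G) ≥ 2. Therefore the treewidth is 2.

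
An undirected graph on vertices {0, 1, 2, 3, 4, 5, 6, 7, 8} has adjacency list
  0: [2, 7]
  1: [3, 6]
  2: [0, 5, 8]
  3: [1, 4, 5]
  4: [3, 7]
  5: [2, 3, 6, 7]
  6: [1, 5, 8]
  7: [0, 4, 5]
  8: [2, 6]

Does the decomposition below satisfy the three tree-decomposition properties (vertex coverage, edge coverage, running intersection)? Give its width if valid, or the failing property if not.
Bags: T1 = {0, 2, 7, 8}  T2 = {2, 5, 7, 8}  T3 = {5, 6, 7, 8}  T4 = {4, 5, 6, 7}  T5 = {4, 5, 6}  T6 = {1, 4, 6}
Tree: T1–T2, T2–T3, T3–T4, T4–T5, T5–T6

A tree decomposition must satisfy three properties: every vertex lies in some bag; for every edge, both endpoints lie together in some bag; and for every vertex, the bags containing it form a connected subtree. Here vertex 3 appears in no bag, so the decomposition is invalid.

No — vertex 3 appears in no bag.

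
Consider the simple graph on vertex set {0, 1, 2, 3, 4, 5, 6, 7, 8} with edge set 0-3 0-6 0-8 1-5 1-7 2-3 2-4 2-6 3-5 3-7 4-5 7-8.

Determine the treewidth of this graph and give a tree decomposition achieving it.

Treewidth 3.
One such decomposition:
Bags: B1 = {0, 2, 6, 8}  B2 = {0, 2, 3, 8}  B3 = {2, 3, 7, 8}  B4 = {2, 3, 4, 7}  B5 = {3, 4, 5, 7}  B6 = {1, 4, 5, 7}
Tree: B1–B2, B2–B3, B3–B4, B4–B5, B5–B6

Every bag has size at most 4, so the width is 4 − 1 = 3 and tw(G) ≤ 3. For the lower bound: the 4 vertex sets {0,6,8}, {2}, {3}, {1,4,5,7} are disjoint, each induces a connected subgraph, and every pair is joined by at least one edge of G. Contracting each set to a single vertex therefore yields K_{4} as a minor, and since treewidth is minor-monotone, tw(G) ≥ tw(K_{4}) = 3. Combining the bounds, tw(G) = 3.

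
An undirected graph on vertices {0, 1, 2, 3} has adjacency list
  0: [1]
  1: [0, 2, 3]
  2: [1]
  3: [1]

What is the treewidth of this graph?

1

A width-1 tree decomposition is:
Bags: B1 = {0, 1}  B2 = {1, 3}  B3 = {1, 2}
Tree: B1–B2, B1–B3
Every bag has size at most 2, so the width is 2 − 1 = 1 and tw(G) ≤ 1. Any graph with an edge has treewidth ≥ 1, and G has the edge 0–1. Hence tw(G) = 1 exactly.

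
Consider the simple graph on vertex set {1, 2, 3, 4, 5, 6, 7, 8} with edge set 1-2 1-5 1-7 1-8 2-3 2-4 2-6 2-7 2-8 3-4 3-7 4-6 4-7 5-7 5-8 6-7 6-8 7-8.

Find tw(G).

3

A width-3 tree decomposition is:
Bags: B1 = {2, 6, 7, 8}  B2 = {1, 2, 7, 8}  B3 = {2, 4, 6, 7}  B4 = {1, 5, 7, 8}  B5 = {2, 3, 4, 7}
Tree: B1–B2, B1–B3, B2–B4, B3–B5
Every bag has size at most 4, so the width is 4 − 1 = 3 and tw(G) ≤ 3. Conversely, {1, 2, 7, 8} is a clique of size 4, and the vertices of any clique must share a bag in every tree decomposition; so some bag has ≥ 4 vertices and tw(G) ≥ 3. Combining the bounds, tw(G) = 3.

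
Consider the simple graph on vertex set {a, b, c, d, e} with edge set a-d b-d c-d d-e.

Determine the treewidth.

1

A width-1 tree decomposition is:
Bags: B1 = {b, d}  B2 = {c, d}  B3 = {a, d}  B4 = {d, e}
Tree: B1–B2, B2–B3, B1–B4
Each bag holds 2 vertices, so the decomposition has width 1, which upper-bounds the treewidth. Since G has at least one edge (e.g. d–b), it is not an edgeless graph, so tw(G) ≥ 1. Therefore the treewidth is 1.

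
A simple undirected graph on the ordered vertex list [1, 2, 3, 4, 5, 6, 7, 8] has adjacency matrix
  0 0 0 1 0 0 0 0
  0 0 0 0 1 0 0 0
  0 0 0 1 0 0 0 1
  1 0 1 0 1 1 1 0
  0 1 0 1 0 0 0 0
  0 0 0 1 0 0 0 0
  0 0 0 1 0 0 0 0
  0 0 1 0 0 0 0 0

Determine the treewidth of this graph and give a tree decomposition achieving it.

The largest bag has 2 vertices, giving width 1; this decomposition certifies tw(G) ≤ 1. Any graph with an edge has treewidth ≥ 1, and G has the edge 1–4. Therefore the treewidth is 1.

Treewidth 1.
One optimal decomposition is:
Bags: B1 = {1, 4}  B2 = {3, 4}  B3 = {4, 5}  B4 = {3, 8}  B5 = {4, 7}  B6 = {2, 5}  B7 = {4, 6}
Tree: B1–B2, B1–B3, B2–B4, B3–B5, B3–B6, B2–B7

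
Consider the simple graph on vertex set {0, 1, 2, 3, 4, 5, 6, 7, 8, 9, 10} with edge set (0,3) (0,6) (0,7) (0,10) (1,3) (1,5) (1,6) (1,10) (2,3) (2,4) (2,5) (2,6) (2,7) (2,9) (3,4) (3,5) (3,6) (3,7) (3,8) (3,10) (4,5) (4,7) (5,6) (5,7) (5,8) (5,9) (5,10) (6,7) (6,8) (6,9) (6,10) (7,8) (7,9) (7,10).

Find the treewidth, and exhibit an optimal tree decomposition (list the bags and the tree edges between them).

Every bag has size at most 5, so the width is 5 − 1 = 4 and tw(G) ≤ 4. Conversely, {2, 5, 6, 7, 9} is a clique of size 5, and the vertices of any clique must share a bag in every tree decomposition; so some bag has ≥ 5 vertices and tw(G) ≥ 4. Combining the bounds, tw(G) = 4.

Treewidth 4.
Bags: B1 = {3, 5, 6, 7, 10}  B2 = {2, 3, 5, 6, 7}  B3 = {0, 3, 6, 7, 10}  B4 = {2, 5, 6, 7, 9}  B5 = {2, 3, 4, 5, 7}  B6 = {1, 3, 5, 6, 10}  B7 = {3, 5, 6, 7, 8}
Tree: B1–B2, B1–B3, B2–B4, B2–B5, B1–B6, B2–B7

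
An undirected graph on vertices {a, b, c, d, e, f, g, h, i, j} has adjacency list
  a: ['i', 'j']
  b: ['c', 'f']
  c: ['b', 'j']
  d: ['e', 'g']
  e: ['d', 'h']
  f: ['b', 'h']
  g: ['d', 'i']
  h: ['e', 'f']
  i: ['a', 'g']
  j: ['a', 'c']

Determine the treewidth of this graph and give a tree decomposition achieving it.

Treewidth 2.
Bags: B1 = {d, g, i}  B2 = {a, d, i}  B3 = {a, d, j}  B4 = {c, d, j}  B5 = {b, c, d}  B6 = {b, d, f}  B7 = {d, f, h}  B8 = {d, e, h}
Tree: B1–B2, B2–B3, B3–B4, B4–B5, B5–B6, B6–B7, B7–B8

Each bag holds 3 vertices, so the decomposition has width 2, which upper-bounds the treewidth. Since d–g–i–a–j–c–b–f–h–e–d is a cycle in G, G is not acyclic. Forests are exactly the graphs of treewidth ≤ 1, so tw(G) ≥ 2. The upper and lower bounds meet at 2, so that is the treewidth.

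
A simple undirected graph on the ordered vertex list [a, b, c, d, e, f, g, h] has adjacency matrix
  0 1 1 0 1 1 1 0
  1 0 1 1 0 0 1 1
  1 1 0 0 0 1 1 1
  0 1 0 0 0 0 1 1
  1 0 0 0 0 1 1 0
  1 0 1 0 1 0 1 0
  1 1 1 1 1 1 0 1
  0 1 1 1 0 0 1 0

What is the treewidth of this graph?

3

A width-3 tree decomposition is:
Bags: B1 = {b, c, g, h}  B2 = {a, b, c, g}  B3 = {a, c, f, g}  B4 = {a, e, f, g}  B5 = {b, d, g, h}
Tree: B1–B2, B2–B3, B3–B4, B1–B5
Every bag has size at most 4, so the width is 4 − 1 = 3 and tw(G) ≤ 3. For the lower bound, the 4 vertices {a, e, f, g} are pairwise adjacent, and any tree decomposition puts a clique entirely inside one bag — forcing width ≥ 3. Therefore the treewidth is 3.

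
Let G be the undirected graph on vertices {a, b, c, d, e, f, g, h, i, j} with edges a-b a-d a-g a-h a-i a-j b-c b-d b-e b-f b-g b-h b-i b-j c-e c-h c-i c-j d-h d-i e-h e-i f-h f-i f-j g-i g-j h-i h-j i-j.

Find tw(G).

A width-4 tree decomposition is:
Bags: B1 = {a, b, h, i, j}  B2 = {b, f, h, i, j}  B3 = {a, b, d, h, i}  B4 = {b, c, h, i, j}  B5 = {b, c, e, h, i}  B6 = {a, b, g, i, j}
Tree: B1–B2, B1–B3, B2–B4, B4–B5, B1–B6
Each bag holds 5 vertices, so the decomposition has width 4, which upper-bounds the treewidth. Conversely, {a, b, g, i, j} is a clique of size 5, and the vertices of any clique must share a bag in every tree decomposition; so some bag has ≥ 5 vertices and tw(G) ≥ 4. Therefore the treewidth is 4.

4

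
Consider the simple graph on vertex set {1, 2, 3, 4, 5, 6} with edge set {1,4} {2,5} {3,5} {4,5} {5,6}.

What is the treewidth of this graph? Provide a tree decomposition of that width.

Treewidth 1.
Bags: B1 = {2, 5}  B2 = {4, 5}  B3 = {3, 5}  B4 = {5, 6}  B5 = {1, 4}
Tree: B1–B2, B2–B3, B1–B4, B2–B5

Each bag holds 2 vertices, so the decomposition has width 1, which upper-bounds the treewidth. Any graph with an edge has treewidth ≥ 1, and G has the edge 5–2. Therefore the treewidth is 1.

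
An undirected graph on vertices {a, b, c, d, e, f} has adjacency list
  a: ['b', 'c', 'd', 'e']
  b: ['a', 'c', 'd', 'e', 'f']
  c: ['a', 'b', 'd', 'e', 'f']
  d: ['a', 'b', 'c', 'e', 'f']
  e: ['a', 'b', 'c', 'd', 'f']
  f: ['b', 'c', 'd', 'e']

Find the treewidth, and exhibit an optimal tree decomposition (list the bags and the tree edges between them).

Treewidth 4.
One optimal decomposition is:
Bags: B1 = {b, c, d, e, f}  B2 = {a, b, c, d, e}
Tree: B1–B2

The largest bag has 5 vertices, giving width 4; this decomposition certifies tw(G) ≤ 4. For the lower bound, the 5 vertices {b, c, d, e, f} are pairwise adjacent, and any tree decomposition puts a clique entirely inside one bag — forcing width ≥ 4. Hence tw(G) = 4 exactly.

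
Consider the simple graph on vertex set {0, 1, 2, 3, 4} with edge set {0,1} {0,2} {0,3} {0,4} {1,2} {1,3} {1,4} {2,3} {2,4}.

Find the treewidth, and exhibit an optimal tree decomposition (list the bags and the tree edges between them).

Treewidth 3.
One optimal decomposition is:
Bags: B1 = {0, 1, 2, 3}  B2 = {0, 1, 2, 4}
Tree: B1–B2

The largest bag has 4 vertices, giving width 3; this decomposition certifies tw(G) ≤ 3. On the other hand G contains the 4-clique {0, 1, 2, 3}. A clique must lie in a single bag of any decomposition, so no decomposition can have width below 3. Hence tw(G) = 3 exactly.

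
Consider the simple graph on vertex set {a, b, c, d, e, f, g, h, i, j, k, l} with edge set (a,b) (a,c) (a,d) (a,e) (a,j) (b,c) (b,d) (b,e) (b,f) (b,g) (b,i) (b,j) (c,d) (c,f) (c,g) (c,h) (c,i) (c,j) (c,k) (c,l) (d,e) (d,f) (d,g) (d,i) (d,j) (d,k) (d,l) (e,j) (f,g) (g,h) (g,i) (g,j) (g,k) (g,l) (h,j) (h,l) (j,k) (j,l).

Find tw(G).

A width-4 tree decomposition is:
Bags: B1 = {a, b, c, d, j}  B2 = {b, c, d, g, j}  B3 = {b, c, d, f, g}  B4 = {b, c, d, g, i}  B5 = {c, d, g, j, k}  B6 = {a, b, d, e, j}  B7 = {c, d, g, j, l}  B8 = {c, g, h, j, l}
Tree: B1–B2, B2–B3, B3–B4, B2–B5, B1–B6, B2–B7, B7–B8
Every bag has size at most 5, so the width is 5 − 1 = 4 and tw(G) ≤ 4. For the lower bound, the 5 vertices {a, b, d, e, j} are pairwise adjacent, and any tree decomposition puts a clique entirely inside one bag — forcing width ≥ 4. Hence tw(G) = 4 exactly.

4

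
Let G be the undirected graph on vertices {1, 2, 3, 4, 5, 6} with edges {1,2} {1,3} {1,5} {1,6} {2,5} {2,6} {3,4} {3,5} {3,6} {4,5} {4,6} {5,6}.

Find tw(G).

A width-3 tree decomposition is:
Bags: B1 = {1, 2, 5, 6}  B2 = {1, 3, 5, 6}  B3 = {3, 4, 5, 6}
Tree: B1–B2, B2–B3
Each bag holds 4 vertices, so the decomposition has width 3, which upper-bounds the treewidth. Conversely, {1, 2, 5, 6} is a clique of size 4, and the vertices of any clique must share a bag in every tree decomposition; so some bag has ≥ 4 vertices and tw(G) ≥ 3. The upper and lower bounds meet at 3, so that is the treewidth.

3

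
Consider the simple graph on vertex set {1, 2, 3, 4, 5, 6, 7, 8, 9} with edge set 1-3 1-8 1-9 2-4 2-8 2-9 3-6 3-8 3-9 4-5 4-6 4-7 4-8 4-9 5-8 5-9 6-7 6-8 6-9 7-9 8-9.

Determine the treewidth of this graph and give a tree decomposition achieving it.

Each bag holds 4 vertices, so the decomposition has width 3, which upper-bounds the treewidth. For the lower bound, the 4 vertices {1, 3, 8, 9} are pairwise adjacent, and any tree decomposition puts a clique entirely inside one bag — forcing width ≥ 3. Combining the bounds, tw(G) = 3.

Treewidth 3.
One optimal decomposition is:
Bags: B1 = {2, 4, 8, 9}  B2 = {4, 6, 8, 9}  B3 = {3, 6, 8, 9}  B4 = {4, 6, 7, 9}  B5 = {4, 5, 8, 9}  B6 = {1, 3, 8, 9}
Tree: B1–B2, B2–B3, B2–B4, B1–B5, B3–B6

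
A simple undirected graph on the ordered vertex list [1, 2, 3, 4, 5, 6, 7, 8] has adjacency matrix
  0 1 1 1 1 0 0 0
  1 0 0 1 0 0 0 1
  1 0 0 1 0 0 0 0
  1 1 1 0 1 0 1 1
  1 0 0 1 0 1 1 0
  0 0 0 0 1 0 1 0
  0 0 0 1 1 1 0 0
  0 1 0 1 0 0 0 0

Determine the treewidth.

2

A width-2 tree decomposition is:
Bags: B1 = {1, 2, 4}  B2 = {1, 4, 5}  B3 = {2, 4, 8}  B4 = {4, 5, 7}  B5 = {1, 3, 4}  B6 = {5, 6, 7}
Tree: B1–B2, B1–B3, B2–B4, B2–B5, B4–B6
Every bag has size at most 3, so the width is 3 − 1 = 2 and tw(G) ≤ 2. For the lower bound, the 3 vertices {2, 4, 8} are pairwise adjacent, and any tree decomposition puts a clique entirely inside one bag — forcing width ≥ 2. Combining the bounds, tw(G) = 2.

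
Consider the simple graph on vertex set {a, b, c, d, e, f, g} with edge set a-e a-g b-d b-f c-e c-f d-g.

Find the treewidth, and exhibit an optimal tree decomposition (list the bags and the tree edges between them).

The largest bag has 3 vertices, giving width 2; this decomposition certifies tw(G) ≤ 2. For the lower bound, G contains the cycle g–d–b–f–c–e–a–g, so G is not a forest; only forests have treewidth ≤ 1, hence tw(G) ≥ 2. The upper and lower bounds meet at 2, so that is the treewidth.

Treewidth 2.
One optimal decomposition is:
Bags: B1 = {b, d, g}  B2 = {b, f, g}  B3 = {c, f, g}  B4 = {c, e, g}  B5 = {a, e, g}
Tree: B1–B2, B2–B3, B3–B4, B4–B5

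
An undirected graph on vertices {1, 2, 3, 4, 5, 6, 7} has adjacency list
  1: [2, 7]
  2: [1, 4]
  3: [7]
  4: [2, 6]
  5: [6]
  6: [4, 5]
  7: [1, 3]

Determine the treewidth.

A width-1 tree decomposition is:
Bags: B1 = {5, 6}  B2 = {4, 6}  B3 = {2, 4}  B4 = {1, 2}  B5 = {1, 7}  B6 = {3, 7}
Tree: B1–B2, B2–B3, B3–B4, B4–B5, B5–B6
The largest bag has 2 vertices, giving width 1; this decomposition certifies tw(G) ≤ 1. G has an edge, so its treewidth is at least 1. Therefore the treewidth is 1.

1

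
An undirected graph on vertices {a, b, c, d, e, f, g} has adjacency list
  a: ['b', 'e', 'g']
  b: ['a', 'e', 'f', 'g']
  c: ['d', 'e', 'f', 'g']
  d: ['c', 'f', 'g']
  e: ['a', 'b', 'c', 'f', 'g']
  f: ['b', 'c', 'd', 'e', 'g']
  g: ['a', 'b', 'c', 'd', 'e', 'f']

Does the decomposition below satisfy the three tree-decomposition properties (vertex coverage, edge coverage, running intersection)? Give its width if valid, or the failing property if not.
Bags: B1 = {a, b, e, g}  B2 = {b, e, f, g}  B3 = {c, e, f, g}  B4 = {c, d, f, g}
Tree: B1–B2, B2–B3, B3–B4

Yes; width 3.

Vertex coverage: the bags together contain {a, b, c, d, e, f, g}, the full vertex set. Edge coverage: each edge of G has both endpoints in at least one bag. Running intersection: for every vertex, the bags containing it form a connected subtree. All three properties hold, so this is a valid tree decomposition of width max|bag| − 1 = 3, and hence tw(G) ≤ 3.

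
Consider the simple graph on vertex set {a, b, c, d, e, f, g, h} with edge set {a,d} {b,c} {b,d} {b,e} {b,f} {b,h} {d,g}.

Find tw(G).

A width-1 tree decomposition is:
Bags: B1 = {d, g}  B2 = {a, d}  B3 = {b, d}  B4 = {b, c}  B5 = {b, e}  B6 = {b, f}  B7 = {b, h}
Tree: B1–B2, B1–B3, B3–B4, B4–B5, B3–B6, B6–B7
Each bag holds 2 vertices, so the decomposition has width 1, which upper-bounds the treewidth. Since G has at least one edge (e.g. g–d), it is not an edgeless graph, so tw(G) ≥ 1. Combining the bounds, tw(G) = 1.

1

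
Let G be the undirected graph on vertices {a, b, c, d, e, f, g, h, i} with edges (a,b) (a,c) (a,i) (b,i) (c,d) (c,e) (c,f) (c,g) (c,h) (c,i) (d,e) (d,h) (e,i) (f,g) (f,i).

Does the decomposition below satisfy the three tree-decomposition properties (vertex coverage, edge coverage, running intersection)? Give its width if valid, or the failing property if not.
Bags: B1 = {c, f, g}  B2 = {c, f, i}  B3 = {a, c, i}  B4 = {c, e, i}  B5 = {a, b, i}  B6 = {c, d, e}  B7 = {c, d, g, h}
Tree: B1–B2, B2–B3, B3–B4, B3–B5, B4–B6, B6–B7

No — bags containing vertex g are not connected in the tree.

A tree decomposition must satisfy three properties: every vertex lies in some bag; for every edge, both endpoints lie together in some bag; and for every vertex, the bags containing it form a connected subtree. Here bags containing vertex g are not connected in the tree, so the decomposition is invalid.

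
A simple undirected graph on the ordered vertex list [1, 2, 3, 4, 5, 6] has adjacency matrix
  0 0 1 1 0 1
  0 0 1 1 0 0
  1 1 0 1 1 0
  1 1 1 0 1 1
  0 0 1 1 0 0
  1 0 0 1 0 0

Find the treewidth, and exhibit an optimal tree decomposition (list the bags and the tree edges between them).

Each bag holds 3 vertices, so the decomposition has width 2, which upper-bounds the treewidth. Conversely, {1, 3, 4} is a clique of size 3, and the vertices of any clique must share a bag in every tree decomposition; so some bag has ≥ 3 vertices and tw(G) ≥ 2. The upper and lower bounds meet at 2, so that is the treewidth.

Treewidth 2.
One such decomposition:
Bags: B1 = {1, 4, 6}  B2 = {1, 3, 4}  B3 = {3, 4, 5}  B4 = {2, 3, 4}
Tree: B1–B2, B2–B3, B2–B4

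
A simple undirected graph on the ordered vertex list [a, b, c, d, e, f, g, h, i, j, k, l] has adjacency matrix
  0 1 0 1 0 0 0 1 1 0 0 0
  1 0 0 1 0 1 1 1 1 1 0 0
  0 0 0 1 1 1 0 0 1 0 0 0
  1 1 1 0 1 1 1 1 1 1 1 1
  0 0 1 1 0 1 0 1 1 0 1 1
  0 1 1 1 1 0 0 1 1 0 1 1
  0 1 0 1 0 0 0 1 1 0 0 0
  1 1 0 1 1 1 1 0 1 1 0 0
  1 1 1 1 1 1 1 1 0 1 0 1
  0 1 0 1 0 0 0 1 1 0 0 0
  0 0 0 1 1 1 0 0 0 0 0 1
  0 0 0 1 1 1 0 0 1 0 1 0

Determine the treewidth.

4

A width-4 tree decomposition is:
Bags: B1 = {d, e, f, h, i}  B2 = {b, d, f, h, i}  B3 = {b, d, g, h, i}  B4 = {d, e, f, i, l}  B5 = {b, d, h, i, j}  B6 = {d, e, f, k, l}  B7 = {c, d, e, f, i}  B8 = {a, b, d, h, i}
Tree: B1–B2, B2–B3, B1–B4, B3–B5, B4–B6, B1–B7, B3–B8
Every bag has size at most 5, so the width is 5 − 1 = 4 and tw(G) ≤ 4. For the lower bound, the 5 vertices {d, e, f, k, l} are pairwise adjacent, and any tree decomposition puts a clique entirely inside one bag — forcing width ≥ 4. The upper and lower bounds meet at 4, so that is the treewidth.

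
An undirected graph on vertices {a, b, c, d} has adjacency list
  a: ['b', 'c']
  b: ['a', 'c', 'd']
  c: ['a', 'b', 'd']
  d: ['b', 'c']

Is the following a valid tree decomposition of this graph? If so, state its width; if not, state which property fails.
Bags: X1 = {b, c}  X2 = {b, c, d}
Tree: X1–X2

No — vertex a appears in no bag.

A tree decomposition must satisfy three properties: every vertex lies in some bag; for every edge, both endpoints lie together in some bag; and for every vertex, the bags containing it form a connected subtree. Here vertex a appears in no bag, so the decomposition is invalid.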